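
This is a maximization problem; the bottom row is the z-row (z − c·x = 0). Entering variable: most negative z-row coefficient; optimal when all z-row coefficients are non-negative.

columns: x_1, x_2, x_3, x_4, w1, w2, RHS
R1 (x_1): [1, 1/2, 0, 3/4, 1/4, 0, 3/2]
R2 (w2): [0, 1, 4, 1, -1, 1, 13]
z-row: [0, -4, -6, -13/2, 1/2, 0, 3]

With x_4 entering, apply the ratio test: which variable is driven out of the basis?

x_1

Column x_4 entries and ratios — x_1: (3/2)/(3/4) = 2; w2: 13/1 = 13.
Smallest ratio is 2 in the row of x_1, so x_1 leaves.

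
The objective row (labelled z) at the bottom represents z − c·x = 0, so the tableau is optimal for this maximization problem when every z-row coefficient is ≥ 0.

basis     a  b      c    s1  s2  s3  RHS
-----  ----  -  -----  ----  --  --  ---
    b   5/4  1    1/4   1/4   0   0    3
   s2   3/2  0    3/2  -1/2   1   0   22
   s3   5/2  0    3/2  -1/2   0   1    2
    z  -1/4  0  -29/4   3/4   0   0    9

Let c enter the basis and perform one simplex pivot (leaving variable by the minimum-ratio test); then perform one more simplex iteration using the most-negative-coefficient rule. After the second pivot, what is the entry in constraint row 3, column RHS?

Ratio test on column c — row 1: 3/(1/4) = 12; row 2: 22/(3/2) = 44/3; row 3: 2/(3/2) = 4/3. Minimum is 4/3 at row 3 (s3 leaves); pivot element 3/2.
Divide row 3 by 3/2; eliminate column c from the other rows.
Second iteration: most negative z-row entry is -5/3 in column s1, so s1 enters.
Ratio test on column s1 — row 1: (8/3)/(1/3) = 8; row 2: entry 0 ≤ 0; row 3: entry -1/3 ≤ 0. Minimum is 8 at row 1 (b leaves); pivot element 1/3.
Divide row 1 by 1/3; eliminate column s1 from the other rows.
After both pivots, the entry at constraint row 3, column RHS is 4.

4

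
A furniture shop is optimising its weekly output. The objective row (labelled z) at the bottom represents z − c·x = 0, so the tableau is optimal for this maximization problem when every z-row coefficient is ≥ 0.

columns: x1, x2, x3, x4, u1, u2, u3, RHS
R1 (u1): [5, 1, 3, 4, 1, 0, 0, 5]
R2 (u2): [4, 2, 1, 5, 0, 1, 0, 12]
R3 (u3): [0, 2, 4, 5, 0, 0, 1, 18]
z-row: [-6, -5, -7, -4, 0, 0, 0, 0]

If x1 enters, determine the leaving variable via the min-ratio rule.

u1

Column x1 entries and ratios — u1: 5/5 = 1; u2: 12/4 = 3; u3: 0 ≤ 0, skip.
Smallest ratio is 1 in the row of u1, so u1 leaves.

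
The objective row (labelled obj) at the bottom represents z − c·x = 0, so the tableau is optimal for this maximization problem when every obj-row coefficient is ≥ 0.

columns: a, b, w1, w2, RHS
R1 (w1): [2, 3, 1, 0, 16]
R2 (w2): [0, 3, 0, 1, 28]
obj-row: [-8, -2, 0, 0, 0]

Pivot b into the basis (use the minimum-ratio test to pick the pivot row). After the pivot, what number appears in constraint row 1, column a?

2/3

Ratio test on column b — row 1: 16/3 = 16/3; row 2: 28/3 = 28/3. Minimum is 16/3 at row 1 (w1 leaves); pivot element 3.
Divide row 1 by 3; eliminate column b from the other rows.
In the new row 1, the a entry is the old entry divided by the pivot: 2/3 = 2/3.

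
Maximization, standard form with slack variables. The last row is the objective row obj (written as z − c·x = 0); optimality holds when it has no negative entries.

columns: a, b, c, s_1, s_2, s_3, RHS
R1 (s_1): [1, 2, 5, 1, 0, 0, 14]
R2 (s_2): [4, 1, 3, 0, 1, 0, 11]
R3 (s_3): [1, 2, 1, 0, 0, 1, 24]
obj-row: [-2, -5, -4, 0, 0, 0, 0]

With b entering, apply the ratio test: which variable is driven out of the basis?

s_1

Column b entries and ratios — s_1: 14/2 = 7; s_2: 11/1 = 11; s_3: 24/2 = 12.
Smallest ratio is 7 in the row of s_1, so s_1 leaves.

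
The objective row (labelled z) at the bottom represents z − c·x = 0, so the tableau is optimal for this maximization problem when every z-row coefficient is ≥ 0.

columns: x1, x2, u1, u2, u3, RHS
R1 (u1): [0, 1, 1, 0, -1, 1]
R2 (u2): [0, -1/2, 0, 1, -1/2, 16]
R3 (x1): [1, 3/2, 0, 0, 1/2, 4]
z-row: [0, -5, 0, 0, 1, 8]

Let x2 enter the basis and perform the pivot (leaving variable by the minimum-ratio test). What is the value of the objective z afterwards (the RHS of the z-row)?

Ratio test on column x2 — row 1: 1/1 = 1; row 2: entry -1/2 ≤ 0; row 3: 4/(3/2) = 8/3. Minimum is 1 at row 1 (u1 leaves); pivot element 1.
Pivot on row 1; the z-row RHS becomes 8 − (-5)·1 = 13.

13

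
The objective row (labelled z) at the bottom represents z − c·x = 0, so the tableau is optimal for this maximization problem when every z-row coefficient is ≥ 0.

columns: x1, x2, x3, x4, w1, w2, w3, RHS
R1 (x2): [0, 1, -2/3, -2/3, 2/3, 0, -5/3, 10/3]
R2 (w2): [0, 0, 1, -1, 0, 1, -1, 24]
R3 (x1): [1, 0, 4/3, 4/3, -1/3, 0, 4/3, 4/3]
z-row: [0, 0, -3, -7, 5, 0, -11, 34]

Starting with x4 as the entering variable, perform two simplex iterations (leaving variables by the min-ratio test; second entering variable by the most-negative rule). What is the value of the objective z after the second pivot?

45

Ratio test on column x4 — row 1: entry -2/3 ≤ 0; row 2: entry -1 ≤ 0; row 3: (4/3)/(4/3) = 1. Minimum is 1 at row 3 (x1 leaves); pivot element 4/3.
Pivot on row 3; the z-row RHS becomes 34 − (-7)·1 = 41.
Next entering variable (most negative z-row entry -4): w3.
Ratio test on column w3 — row 1: entry -1 ≤ 0; row 2: entry 0 ≤ 0; row 3: 1/1 = 1. Minimum is 1 at row 3 (x4 leaves); pivot element 1.
After the second pivot the z-row RHS is 41 − (-4)·1 = 45.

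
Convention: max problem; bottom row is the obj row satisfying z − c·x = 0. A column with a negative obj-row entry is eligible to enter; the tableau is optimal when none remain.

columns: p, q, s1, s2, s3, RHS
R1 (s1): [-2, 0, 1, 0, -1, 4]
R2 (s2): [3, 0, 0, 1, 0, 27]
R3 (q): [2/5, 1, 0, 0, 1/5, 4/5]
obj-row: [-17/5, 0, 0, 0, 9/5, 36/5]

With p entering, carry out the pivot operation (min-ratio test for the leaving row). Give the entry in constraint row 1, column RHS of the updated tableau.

Ratio test on column p — row 1: entry -2 ≤ 0; row 2: 27/3 = 9; row 3: (4/5)/(2/5) = 2. Minimum is 2 at row 3 (q leaves); pivot element 2/5.
Divide row 3 by 2/5; eliminate column p from the other rows.
Row 1 update in column RHS: 4 − (-2)·2 = 8.

8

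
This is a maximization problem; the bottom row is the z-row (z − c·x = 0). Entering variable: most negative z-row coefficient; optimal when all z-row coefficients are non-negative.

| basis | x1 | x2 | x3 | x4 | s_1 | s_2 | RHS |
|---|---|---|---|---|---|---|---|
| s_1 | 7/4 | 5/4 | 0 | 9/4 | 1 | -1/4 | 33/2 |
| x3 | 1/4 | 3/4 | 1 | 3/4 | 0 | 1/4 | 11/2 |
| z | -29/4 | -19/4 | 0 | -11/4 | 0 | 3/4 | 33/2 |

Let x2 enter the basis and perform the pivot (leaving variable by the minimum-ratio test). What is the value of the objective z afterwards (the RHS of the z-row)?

Ratio test on column x2 — row 1: (33/2)/(5/4) = 66/5; row 2: (11/2)/(3/4) = 22/3. Minimum is 22/3 at row 2 (x3 leaves); pivot element 3/4.
Pivot on row 2; the z-row RHS becomes 33/2 − (-19/4)·(22/3) = 154/3.

154/3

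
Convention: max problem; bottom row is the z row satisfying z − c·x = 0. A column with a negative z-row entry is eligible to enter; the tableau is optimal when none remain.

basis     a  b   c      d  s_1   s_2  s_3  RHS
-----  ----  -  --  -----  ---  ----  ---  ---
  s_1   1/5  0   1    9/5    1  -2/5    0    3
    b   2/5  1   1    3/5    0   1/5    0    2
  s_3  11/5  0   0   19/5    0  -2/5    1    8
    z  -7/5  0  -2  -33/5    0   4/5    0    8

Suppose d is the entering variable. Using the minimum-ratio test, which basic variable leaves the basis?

Column d entries and ratios — s_1: 3/(9/5) = 5/3; b: 2/(3/5) = 10/3; s_3: 8/(19/5) = 40/19.
Smallest ratio is 5/3 in the row of s_1, so s_1 leaves.

s_1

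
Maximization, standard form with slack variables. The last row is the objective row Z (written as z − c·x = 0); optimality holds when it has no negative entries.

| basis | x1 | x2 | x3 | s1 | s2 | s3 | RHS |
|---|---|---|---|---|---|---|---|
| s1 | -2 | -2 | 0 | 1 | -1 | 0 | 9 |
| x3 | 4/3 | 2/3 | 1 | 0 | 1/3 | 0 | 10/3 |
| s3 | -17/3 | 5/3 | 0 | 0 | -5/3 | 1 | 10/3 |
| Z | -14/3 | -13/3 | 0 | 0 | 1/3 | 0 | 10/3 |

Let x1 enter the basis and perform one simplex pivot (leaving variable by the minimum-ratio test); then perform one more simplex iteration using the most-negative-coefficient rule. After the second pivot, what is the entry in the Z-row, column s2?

Ratio test on column x1 — row 1: entry -2 ≤ 0; row 2: (10/3)/(4/3) = 5/2; row 3: entry -17/3 ≤ 0. Minimum is 5/2 at row 2 (x3 leaves); pivot element 4/3.
Divide row 2 by 4/3; eliminate column x1 from the other rows.
Second iteration: most negative Z-row entry is -2 in column x2, so x2 enters.
Ratio test on column x2 — row 1: entry -1 ≤ 0; row 2: (5/2)/(1/2) = 5; row 3: (35/2)/(9/2) = 35/9. Minimum is 35/9 at row 3 (s3 leaves); pivot element 9/2.
Divide row 3 by 9/2; eliminate column x2 from the other rows.
After both pivots, the entry at the Z-row, column s2 is 25/18.

25/18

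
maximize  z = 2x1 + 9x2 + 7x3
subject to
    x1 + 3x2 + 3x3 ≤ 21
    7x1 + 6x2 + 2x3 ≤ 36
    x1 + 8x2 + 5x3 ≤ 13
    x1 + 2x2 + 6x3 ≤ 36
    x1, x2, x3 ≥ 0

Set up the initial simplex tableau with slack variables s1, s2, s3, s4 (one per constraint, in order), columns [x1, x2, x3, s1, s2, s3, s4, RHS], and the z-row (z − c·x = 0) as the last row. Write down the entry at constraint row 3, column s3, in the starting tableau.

1

Slack s3 belongs to constraint 3; its column is the unit vector e_3, so the entry in row 3 is 1.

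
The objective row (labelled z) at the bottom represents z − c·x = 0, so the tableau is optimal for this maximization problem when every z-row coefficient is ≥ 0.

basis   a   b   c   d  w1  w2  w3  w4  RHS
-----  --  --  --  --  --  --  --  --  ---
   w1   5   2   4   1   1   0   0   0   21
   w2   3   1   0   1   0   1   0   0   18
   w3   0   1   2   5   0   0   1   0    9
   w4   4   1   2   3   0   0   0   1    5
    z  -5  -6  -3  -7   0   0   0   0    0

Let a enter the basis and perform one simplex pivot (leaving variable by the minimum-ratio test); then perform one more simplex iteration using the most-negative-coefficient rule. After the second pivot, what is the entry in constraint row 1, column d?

Ratio test on column a — row 1: 21/5 = 21/5; row 2: 18/3 = 6; row 3: entry 0 ≤ 0; row 4: 5/4 = 5/4. Minimum is 5/4 at row 4 (w4 leaves); pivot element 4.
Divide row 4 by 4; eliminate column a from the other rows.
Second iteration: most negative z-row entry is -19/4 in column b, so b enters.
Ratio test on column b — row 1: (59/4)/(3/4) = 59/3; row 2: (57/4)/(1/4) = 57; row 3: 9/1 = 9; row 4: (5/4)/(1/4) = 5. Minimum is 5 at row 4 (a leaves); pivot element 1/4.
Divide row 4 by 1/4; eliminate column b from the other rows.
After both pivots, the entry at constraint row 1, column d is -5.

-5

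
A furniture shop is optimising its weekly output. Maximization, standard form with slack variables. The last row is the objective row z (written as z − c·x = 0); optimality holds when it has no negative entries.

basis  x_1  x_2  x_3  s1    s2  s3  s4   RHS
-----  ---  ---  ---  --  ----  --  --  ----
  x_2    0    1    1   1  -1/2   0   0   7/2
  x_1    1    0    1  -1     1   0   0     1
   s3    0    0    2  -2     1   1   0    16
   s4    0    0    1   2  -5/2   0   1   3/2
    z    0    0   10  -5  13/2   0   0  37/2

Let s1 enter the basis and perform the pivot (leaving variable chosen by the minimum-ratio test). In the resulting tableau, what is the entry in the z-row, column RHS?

Ratio test on column s1 — row 1: (7/2)/1 = 7/2; row 2: entry -1 ≤ 0; row 3: entry -2 ≤ 0; row 4: (3/2)/2 = 3/4. Minimum is 3/4 at row 4 (s4 leaves); pivot element 2.
Divide row 4 by 2; eliminate column s1 from the other rows.
z-row update in column RHS: 37/2 − (-5)·(3/4) = 89/4.

89/4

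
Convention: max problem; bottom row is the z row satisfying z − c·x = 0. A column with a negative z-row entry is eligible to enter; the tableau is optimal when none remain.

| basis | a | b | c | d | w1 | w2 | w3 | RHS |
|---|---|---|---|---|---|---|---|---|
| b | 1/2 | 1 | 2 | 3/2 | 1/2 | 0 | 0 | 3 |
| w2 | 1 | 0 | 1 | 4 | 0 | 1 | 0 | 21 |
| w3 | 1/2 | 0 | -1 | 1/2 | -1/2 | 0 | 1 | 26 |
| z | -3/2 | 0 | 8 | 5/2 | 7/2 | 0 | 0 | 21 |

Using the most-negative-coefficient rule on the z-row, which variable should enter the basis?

a

Negative z-row entries: a: -3/2.
The most negative is -3/2 in column a, so a enters.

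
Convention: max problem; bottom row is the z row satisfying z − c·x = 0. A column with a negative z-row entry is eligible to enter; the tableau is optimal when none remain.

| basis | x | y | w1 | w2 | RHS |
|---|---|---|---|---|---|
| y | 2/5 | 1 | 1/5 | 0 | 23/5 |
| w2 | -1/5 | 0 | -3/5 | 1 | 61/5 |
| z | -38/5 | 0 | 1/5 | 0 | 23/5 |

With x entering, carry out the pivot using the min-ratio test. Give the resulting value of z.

92

Ratio test on column x — row 1: (23/5)/(2/5) = 23/2; row 2: entry -1/5 ≤ 0. Minimum is 23/2 at row 1 (y leaves); pivot element 2/5.
Pivot on row 1; the z-row RHS becomes 23/5 − (-38/5)·(23/2) = 92.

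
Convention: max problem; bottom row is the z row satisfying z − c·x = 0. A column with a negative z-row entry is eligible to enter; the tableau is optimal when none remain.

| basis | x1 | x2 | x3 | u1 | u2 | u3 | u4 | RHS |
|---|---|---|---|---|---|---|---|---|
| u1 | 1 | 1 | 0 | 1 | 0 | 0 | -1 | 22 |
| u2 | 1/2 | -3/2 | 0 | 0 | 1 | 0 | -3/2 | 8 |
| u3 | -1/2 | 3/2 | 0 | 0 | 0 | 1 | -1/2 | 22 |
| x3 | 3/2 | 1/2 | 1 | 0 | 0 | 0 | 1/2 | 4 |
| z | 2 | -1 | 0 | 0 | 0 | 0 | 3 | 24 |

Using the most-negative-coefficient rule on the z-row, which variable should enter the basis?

x2

Negative z-row entries: x2: -1.
The most negative is -1 in column x2, so x2 enters.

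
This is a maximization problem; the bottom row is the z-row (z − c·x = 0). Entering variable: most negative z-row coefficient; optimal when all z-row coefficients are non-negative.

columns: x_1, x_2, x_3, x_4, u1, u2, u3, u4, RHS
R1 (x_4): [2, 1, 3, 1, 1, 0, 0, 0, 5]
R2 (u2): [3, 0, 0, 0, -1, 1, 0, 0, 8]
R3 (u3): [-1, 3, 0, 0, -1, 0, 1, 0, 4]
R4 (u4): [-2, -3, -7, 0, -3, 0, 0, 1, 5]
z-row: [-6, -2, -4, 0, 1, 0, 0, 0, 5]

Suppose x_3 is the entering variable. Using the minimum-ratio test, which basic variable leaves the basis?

x_4

Column x_3 entries and ratios — x_4: 5/3 = 5/3; u2: 0 ≤ 0, skip; u3: 0 ≤ 0, skip; u4: -7 ≤ 0, skip.
Smallest ratio is 5/3 in the row of x_4, so x_4 leaves.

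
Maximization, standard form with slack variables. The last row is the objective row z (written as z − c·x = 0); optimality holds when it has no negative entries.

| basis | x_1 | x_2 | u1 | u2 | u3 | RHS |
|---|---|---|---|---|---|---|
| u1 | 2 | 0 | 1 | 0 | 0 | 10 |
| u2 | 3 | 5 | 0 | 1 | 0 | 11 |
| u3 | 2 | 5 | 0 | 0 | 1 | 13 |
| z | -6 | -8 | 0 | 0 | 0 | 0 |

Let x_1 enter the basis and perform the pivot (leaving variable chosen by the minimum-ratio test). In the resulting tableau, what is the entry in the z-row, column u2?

2

Ratio test on column x_1 — row 1: 10/2 = 5; row 2: 11/3 = 11/3; row 3: 13/2 = 13/2. Minimum is 11/3 at row 2 (u2 leaves); pivot element 3.
Divide row 2 by 3; eliminate column x_1 from the other rows.
z-row update in column u2: 0 − (-6)·(1/3) = 2.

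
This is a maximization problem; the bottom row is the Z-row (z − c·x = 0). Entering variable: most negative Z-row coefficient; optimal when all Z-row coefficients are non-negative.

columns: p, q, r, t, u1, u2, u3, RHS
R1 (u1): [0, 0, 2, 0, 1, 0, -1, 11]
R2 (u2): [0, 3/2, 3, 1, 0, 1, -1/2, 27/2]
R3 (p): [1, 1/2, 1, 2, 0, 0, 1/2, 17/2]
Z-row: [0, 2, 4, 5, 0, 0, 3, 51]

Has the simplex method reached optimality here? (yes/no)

Every Z-row coefficient is ≥ 0, so the tableau is optimal.

yes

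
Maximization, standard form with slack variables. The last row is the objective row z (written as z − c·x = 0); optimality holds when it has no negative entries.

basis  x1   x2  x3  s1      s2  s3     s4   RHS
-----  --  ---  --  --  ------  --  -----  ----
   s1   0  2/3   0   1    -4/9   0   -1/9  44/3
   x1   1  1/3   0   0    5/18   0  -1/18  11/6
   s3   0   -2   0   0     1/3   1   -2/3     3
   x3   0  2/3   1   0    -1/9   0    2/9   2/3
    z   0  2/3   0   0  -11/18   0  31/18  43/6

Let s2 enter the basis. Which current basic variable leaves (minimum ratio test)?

Column s2 entries and ratios — s1: -4/9 ≤ 0, skip; x1: (11/6)/(5/18) = 33/5; s3: 3/(1/3) = 9; x3: -1/9 ≤ 0, skip.
Smallest ratio is 33/5 in the row of x1, so x1 leaves.

x1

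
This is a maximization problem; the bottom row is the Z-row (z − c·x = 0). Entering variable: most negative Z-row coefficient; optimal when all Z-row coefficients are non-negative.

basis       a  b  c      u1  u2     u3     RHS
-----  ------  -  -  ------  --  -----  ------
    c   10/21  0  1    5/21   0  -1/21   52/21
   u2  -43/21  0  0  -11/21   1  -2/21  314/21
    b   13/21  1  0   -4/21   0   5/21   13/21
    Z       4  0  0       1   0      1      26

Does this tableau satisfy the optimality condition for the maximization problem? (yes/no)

yes

Every Z-row coefficient is ≥ 0, so the tableau is optimal.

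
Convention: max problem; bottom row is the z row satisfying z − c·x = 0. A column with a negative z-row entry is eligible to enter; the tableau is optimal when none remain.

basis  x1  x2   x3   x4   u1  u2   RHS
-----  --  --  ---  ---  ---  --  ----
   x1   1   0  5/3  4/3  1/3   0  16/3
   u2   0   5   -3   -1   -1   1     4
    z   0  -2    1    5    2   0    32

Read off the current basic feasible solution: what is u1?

0

u1 is not in the basis, so in the current basic feasible solution u1 = 0.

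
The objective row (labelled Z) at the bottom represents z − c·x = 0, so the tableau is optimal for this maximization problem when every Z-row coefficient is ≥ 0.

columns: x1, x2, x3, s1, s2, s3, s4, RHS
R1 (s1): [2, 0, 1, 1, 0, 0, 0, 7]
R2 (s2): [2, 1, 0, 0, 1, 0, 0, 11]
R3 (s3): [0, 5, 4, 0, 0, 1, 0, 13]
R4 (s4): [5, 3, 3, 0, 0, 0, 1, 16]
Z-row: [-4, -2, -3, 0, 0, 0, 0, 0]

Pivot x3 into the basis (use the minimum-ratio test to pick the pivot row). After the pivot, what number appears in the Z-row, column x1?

-4

Ratio test on column x3 — row 1: 7/1 = 7; row 2: entry 0 ≤ 0; row 3: 13/4 = 13/4; row 4: 16/3 = 16/3. Minimum is 13/4 at row 3 (s3 leaves); pivot element 4.
Divide row 3 by 4; eliminate column x3 from the other rows.
Z-row update in column x1: -4 − (-3)·0 = -4.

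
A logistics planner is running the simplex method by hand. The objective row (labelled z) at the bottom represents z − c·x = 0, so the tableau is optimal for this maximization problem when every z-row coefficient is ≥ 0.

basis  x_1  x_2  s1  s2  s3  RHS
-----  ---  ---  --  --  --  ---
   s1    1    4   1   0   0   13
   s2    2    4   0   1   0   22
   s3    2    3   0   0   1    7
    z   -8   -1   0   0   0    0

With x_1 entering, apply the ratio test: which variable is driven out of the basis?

Column x_1 entries and ratios — s1: 13/1 = 13; s2: 22/2 = 11; s3: 7/2 = 7/2.
Smallest ratio is 7/2 in the row of s3, so s3 leaves.

s3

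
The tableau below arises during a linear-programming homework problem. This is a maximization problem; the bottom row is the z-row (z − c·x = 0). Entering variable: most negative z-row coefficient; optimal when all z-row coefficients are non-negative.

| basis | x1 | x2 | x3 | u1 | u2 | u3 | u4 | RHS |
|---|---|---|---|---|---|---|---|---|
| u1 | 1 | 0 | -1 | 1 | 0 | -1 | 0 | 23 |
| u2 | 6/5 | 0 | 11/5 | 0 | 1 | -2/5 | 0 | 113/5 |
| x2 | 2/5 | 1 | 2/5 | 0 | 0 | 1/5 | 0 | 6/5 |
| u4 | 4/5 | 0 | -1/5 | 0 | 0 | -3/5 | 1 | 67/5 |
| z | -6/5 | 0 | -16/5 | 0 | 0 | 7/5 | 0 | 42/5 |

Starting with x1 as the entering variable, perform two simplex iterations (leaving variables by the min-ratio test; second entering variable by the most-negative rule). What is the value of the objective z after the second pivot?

Ratio test on column x1 — row 1: 23/1 = 23; row 2: (113/5)/(6/5) = 113/6; row 3: (6/5)/(2/5) = 3; row 4: (67/5)/(4/5) = 67/4. Minimum is 3 at row 3 (x2 leaves); pivot element 2/5.
Pivot on row 3; the z-row RHS becomes 42/5 − (-6/5)·3 = 12.
Next entering variable (most negative z-row entry -2): x3.
Ratio test on column x3 — row 1: entry -2 ≤ 0; row 2: 19/1 = 19; row 3: 3/1 = 3; row 4: entry -1 ≤ 0. Minimum is 3 at row 3 (x1 leaves); pivot element 1.
After the second pivot the z-row RHS is 12 − (-2)·3 = 18.

18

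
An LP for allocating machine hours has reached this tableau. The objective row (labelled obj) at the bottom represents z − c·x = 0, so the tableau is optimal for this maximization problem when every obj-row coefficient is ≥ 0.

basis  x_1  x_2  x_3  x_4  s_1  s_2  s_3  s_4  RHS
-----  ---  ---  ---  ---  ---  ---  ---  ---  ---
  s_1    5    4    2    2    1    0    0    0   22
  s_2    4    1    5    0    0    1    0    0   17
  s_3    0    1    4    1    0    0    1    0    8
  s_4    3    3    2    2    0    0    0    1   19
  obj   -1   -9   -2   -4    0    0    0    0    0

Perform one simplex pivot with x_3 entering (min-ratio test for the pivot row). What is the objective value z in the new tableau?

4

Ratio test on column x_3 — row 1: 22/2 = 11; row 2: 17/5 = 17/5; row 3: 8/4 = 2; row 4: 19/2 = 19/2. Minimum is 2 at row 3 (s_3 leaves); pivot element 4.
Pivot on row 3; the obj-row RHS becomes 0 − (-2)·2 = 4.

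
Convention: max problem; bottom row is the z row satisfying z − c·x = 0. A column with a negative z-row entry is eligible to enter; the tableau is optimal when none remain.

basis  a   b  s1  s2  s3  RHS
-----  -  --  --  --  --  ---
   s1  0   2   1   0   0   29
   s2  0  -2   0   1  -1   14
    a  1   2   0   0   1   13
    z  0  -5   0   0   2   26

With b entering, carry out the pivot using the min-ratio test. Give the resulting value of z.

117/2

Ratio test on column b — row 1: 29/2 = 29/2; row 2: entry -2 ≤ 0; row 3: 13/2 = 13/2. Minimum is 13/2 at row 3 (a leaves); pivot element 2.
Pivot on row 3; the z-row RHS becomes 26 − (-5)·(13/2) = 117/2.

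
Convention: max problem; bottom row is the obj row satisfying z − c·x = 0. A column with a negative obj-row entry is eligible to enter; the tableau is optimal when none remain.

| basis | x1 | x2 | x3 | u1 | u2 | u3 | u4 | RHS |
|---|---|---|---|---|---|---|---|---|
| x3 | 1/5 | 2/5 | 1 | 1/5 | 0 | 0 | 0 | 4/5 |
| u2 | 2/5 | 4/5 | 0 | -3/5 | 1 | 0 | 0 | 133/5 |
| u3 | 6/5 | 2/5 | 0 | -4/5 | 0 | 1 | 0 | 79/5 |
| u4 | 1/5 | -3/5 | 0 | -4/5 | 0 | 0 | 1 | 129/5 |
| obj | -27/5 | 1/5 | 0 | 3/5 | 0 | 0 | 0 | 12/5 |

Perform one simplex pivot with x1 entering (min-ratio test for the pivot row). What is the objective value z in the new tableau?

Ratio test on column x1 — row 1: (4/5)/(1/5) = 4; row 2: (133/5)/(2/5) = 133/2; row 3: (79/5)/(6/5) = 79/6; row 4: (129/5)/(1/5) = 129. Minimum is 4 at row 1 (x3 leaves); pivot element 1/5.
Pivot on row 1; the obj-row RHS becomes 12/5 − (-27/5)·4 = 24.

24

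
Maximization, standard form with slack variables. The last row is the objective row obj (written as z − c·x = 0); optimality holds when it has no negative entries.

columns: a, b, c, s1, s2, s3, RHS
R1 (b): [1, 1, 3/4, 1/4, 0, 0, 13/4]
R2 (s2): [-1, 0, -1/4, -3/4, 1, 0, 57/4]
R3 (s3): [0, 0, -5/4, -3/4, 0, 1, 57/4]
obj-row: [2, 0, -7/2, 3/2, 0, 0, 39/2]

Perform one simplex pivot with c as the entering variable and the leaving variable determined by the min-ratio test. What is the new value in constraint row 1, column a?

4/3

Ratio test on column c — row 1: (13/4)/(3/4) = 13/3; row 2: entry -1/4 ≤ 0; row 3: entry -5/4 ≤ 0. Minimum is 13/3 at row 1 (b leaves); pivot element 3/4.
Divide row 1 by 3/4; eliminate column c from the other rows.
In the new row 1, the a entry is the old entry divided by the pivot: 1/(3/4) = 4/3.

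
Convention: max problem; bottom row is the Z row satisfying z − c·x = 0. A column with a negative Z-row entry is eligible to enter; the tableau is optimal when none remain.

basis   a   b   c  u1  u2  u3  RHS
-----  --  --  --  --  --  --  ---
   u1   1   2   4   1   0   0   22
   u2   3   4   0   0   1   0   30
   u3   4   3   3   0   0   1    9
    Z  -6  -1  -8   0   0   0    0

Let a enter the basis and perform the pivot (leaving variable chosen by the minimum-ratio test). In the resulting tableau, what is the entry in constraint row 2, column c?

-9/4

Ratio test on column a — row 1: 22/1 = 22; row 2: 30/3 = 10; row 3: 9/4 = 9/4. Minimum is 9/4 at row 3 (u3 leaves); pivot element 4.
Divide row 3 by 4; eliminate column a from the other rows.
Row 2 update in column c: 0 − 3·(3/4) = -9/4.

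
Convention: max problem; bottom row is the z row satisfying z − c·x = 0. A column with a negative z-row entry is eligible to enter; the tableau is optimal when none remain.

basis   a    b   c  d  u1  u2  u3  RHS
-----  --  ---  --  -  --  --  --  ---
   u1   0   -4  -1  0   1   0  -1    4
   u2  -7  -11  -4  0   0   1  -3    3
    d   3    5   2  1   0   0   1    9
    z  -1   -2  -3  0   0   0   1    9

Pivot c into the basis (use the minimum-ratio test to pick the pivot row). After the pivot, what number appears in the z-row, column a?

Ratio test on column c — row 1: entry -1 ≤ 0; row 2: entry -4 ≤ 0; row 3: 9/2 = 9/2. Minimum is 9/2 at row 3 (d leaves); pivot element 2.
Divide row 3 by 2; eliminate column c from the other rows.
z-row update in column a: -1 − (-3)·(3/2) = 7/2.

7/2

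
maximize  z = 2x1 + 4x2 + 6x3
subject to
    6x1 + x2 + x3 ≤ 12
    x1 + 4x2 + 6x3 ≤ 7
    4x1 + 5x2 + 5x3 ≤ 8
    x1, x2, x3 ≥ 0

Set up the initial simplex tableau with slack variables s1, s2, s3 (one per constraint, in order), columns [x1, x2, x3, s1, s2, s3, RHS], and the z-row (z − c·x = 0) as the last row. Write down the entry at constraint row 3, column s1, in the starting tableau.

Slack s1 belongs to constraint 1; its column is the unit vector e_1, so the entry in row 3 is 0.

0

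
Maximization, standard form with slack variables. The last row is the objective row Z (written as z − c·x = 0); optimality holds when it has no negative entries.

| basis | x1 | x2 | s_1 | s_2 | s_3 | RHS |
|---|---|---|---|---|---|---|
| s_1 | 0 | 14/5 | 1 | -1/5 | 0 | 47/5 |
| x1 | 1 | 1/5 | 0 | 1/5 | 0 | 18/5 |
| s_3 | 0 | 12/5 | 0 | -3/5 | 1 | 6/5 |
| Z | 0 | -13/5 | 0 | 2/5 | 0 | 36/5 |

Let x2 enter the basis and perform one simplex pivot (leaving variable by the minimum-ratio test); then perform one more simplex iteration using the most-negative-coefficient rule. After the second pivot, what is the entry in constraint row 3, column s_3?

1/3

Ratio test on column x2 — row 1: (47/5)/(14/5) = 47/14; row 2: (18/5)/(1/5) = 18; row 3: (6/5)/(12/5) = 1/2. Minimum is 1/2 at row 3 (s_3 leaves); pivot element 12/5.
Divide row 3 by 12/5; eliminate column x2 from the other rows.
Second iteration: most negative Z-row entry is -1/4 in column s_2, so s_2 enters.
Ratio test on column s_2 — row 1: 8/(1/2) = 16; row 2: (7/2)/(1/4) = 14; row 3: entry -1/4 ≤ 0. Minimum is 14 at row 2 (x1 leaves); pivot element 1/4.
Divide row 2 by 1/4; eliminate column s_2 from the other rows.
After both pivots, the entry at constraint row 3, column s_3 is 1/3.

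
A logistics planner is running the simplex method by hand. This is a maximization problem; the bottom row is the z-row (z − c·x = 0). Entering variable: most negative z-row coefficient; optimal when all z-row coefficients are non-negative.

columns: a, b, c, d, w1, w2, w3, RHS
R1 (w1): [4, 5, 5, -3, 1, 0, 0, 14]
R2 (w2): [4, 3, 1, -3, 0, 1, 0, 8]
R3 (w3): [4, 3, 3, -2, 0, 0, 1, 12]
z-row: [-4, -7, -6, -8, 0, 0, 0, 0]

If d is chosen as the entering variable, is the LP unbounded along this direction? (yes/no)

Every constraint-row entry in column d is ≤ 0, so increasing d is unbounded.

yes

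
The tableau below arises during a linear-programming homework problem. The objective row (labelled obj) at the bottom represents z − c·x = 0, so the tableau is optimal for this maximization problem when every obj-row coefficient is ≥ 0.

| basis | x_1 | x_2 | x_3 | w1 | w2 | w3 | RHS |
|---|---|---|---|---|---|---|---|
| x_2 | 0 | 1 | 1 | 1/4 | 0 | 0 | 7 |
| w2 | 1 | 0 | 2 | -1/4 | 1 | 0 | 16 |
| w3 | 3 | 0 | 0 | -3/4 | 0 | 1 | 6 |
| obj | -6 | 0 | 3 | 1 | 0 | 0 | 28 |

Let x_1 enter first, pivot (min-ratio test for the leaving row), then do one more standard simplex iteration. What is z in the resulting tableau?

54

Ratio test on column x_1 — row 1: entry 0 ≤ 0; row 2: 16/1 = 16; row 3: 6/3 = 2. Minimum is 2 at row 3 (w3 leaves); pivot element 3.
Pivot on row 3; the obj-row RHS becomes 28 − (-6)·2 = 40.
Next entering variable (most negative obj-row entry -1/2): w1.
Ratio test on column w1 — row 1: 7/(1/4) = 28; row 2: entry 0 ≤ 0; row 3: entry -1/4 ≤ 0. Minimum is 28 at row 1 (x_2 leaves); pivot element 1/4.
After the second pivot the obj-row RHS is 40 − (-1/2)·28 = 54.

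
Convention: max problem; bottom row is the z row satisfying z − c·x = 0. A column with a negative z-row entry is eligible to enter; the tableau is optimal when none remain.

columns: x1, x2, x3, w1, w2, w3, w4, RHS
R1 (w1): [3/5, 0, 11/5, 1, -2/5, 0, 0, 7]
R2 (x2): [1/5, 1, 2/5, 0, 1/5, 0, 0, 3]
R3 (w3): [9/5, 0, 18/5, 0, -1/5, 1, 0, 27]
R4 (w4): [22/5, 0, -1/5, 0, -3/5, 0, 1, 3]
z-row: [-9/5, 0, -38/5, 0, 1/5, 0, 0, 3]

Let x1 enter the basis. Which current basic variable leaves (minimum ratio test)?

w4

Column x1 entries and ratios — w1: 7/(3/5) = 35/3; x2: 3/(1/5) = 15; w3: 27/(9/5) = 15; w4: 3/(22/5) = 15/22.
Smallest ratio is 15/22 in the row of w4, so w4 leaves.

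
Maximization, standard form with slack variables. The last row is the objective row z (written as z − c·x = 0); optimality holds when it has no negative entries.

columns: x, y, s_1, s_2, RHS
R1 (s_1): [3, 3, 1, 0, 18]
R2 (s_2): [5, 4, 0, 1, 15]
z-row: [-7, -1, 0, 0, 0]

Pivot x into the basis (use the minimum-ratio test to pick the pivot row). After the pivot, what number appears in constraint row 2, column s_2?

1/5

Ratio test on column x — row 1: 18/3 = 6; row 2: 15/5 = 3. Minimum is 3 at row 2 (s_2 leaves); pivot element 5.
Divide row 2 by 5; eliminate column x from the other rows.
In the new row 2, the s_2 entry is the old entry divided by the pivot: 1/5 = 1/5.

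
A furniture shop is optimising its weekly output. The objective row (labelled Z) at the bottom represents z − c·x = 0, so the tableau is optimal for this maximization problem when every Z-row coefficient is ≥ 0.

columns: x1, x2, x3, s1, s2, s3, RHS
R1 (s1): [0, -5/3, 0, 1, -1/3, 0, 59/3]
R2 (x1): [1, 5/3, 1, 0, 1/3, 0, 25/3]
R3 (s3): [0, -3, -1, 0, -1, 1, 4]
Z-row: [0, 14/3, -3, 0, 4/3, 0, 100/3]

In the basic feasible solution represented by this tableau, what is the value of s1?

59/3

s1 is basic (row 1); its value is the RHS of that row, 59/3.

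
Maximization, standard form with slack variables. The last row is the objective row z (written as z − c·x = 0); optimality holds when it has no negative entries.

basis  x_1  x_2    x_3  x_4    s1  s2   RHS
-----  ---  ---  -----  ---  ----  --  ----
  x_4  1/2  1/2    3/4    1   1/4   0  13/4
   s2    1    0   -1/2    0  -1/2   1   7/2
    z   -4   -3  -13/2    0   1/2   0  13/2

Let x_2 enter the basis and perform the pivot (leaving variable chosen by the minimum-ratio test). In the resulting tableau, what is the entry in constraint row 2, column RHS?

Ratio test on column x_2 — row 1: (13/4)/(1/2) = 13/2; row 2: entry 0 ≤ 0. Minimum is 13/2 at row 1 (x_4 leaves); pivot element 1/2.
Divide row 1 by 1/2; eliminate column x_2 from the other rows.
Row 2 update in column RHS: 7/2 − 0·(13/2) = 7/2.

7/2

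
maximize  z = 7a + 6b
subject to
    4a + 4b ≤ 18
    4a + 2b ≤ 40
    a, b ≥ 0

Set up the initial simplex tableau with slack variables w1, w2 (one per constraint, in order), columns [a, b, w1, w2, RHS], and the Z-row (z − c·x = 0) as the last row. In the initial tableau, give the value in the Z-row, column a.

-7

The Z-row carries the negated objective coefficients: the a entry is -7.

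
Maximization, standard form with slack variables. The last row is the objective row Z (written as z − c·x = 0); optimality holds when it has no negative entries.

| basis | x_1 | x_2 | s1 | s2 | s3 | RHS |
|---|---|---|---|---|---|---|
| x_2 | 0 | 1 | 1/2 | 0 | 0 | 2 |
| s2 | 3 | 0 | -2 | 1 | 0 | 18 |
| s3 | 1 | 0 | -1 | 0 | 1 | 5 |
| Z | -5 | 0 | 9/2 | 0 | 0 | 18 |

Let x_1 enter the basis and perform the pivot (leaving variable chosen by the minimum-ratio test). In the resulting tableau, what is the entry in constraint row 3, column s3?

1

Ratio test on column x_1 — row 1: entry 0 ≤ 0; row 2: 18/3 = 6; row 3: 5/1 = 5. Minimum is 5 at row 3 (s3 leaves); pivot element 1.
Divide row 3 by 1; eliminate column x_1 from the other rows.
In the new row 3, the s3 entry is the old entry divided by the pivot: 1/1 = 1.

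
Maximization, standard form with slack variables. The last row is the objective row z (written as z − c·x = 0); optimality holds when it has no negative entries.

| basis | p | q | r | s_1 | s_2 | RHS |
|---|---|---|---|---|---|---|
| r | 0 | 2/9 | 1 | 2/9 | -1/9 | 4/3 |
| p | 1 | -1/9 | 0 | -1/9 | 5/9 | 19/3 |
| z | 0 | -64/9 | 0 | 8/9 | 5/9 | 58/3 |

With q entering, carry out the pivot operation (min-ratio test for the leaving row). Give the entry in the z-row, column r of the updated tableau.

Ratio test on column q — row 1: (4/3)/(2/9) = 6; row 2: entry -1/9 ≤ 0. Minimum is 6 at row 1 (r leaves); pivot element 2/9.
Divide row 1 by 2/9; eliminate column q from the other rows.
z-row update in column r: 0 − (-64/9)·(9/2) = 32.

32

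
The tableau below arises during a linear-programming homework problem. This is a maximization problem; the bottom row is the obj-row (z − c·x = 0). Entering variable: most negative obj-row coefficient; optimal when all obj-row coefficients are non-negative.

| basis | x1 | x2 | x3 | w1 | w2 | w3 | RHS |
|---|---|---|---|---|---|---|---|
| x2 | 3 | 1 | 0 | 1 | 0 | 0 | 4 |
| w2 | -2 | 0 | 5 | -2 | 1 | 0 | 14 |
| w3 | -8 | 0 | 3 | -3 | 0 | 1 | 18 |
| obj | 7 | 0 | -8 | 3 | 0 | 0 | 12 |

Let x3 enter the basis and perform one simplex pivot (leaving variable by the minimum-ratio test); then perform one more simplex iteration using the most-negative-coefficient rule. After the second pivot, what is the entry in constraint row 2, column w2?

Ratio test on column x3 — row 1: entry 0 ≤ 0; row 2: 14/5 = 14/5; row 3: 18/3 = 6. Minimum is 14/5 at row 2 (w2 leaves); pivot element 5.
Divide row 2 by 5; eliminate column x3 from the other rows.
Second iteration: most negative obj-row entry is -1/5 in column w1, so w1 enters.
Ratio test on column w1 — row 1: 4/1 = 4; row 2: entry -2/5 ≤ 0; row 3: entry -9/5 ≤ 0. Minimum is 4 at row 1 (x2 leaves); pivot element 1.
Divide row 1 by 1; eliminate column w1 from the other rows.
After both pivots, the entry at constraint row 2, column w2 is 1/5.

1/5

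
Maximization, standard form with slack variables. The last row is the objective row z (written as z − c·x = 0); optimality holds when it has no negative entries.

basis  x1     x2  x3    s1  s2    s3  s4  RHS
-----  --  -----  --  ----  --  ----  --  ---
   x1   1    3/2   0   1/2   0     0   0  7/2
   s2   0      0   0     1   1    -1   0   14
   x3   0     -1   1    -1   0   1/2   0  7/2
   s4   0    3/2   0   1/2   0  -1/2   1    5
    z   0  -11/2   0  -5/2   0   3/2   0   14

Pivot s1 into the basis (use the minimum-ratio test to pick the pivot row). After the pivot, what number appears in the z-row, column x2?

2

Ratio test on column s1 — row 1: (7/2)/(1/2) = 7; row 2: 14/1 = 14; row 3: entry -1 ≤ 0; row 4: 5/(1/2) = 10. Minimum is 7 at row 1 (x1 leaves); pivot element 1/2.
Divide row 1 by 1/2; eliminate column s1 from the other rows.
z-row update in column x2: -11/2 − (-5/2)·3 = 2.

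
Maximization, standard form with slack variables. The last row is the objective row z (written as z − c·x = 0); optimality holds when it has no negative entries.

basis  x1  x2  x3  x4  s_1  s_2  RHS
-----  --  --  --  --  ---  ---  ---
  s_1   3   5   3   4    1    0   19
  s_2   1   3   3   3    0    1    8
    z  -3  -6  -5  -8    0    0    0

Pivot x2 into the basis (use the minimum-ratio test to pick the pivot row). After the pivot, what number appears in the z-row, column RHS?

16

Ratio test on column x2 — row 1: 19/5 = 19/5; row 2: 8/3 = 8/3. Minimum is 8/3 at row 2 (s_2 leaves); pivot element 3.
Divide row 2 by 3; eliminate column x2 from the other rows.
z-row update in column RHS: 0 − (-6)·(8/3) = 16.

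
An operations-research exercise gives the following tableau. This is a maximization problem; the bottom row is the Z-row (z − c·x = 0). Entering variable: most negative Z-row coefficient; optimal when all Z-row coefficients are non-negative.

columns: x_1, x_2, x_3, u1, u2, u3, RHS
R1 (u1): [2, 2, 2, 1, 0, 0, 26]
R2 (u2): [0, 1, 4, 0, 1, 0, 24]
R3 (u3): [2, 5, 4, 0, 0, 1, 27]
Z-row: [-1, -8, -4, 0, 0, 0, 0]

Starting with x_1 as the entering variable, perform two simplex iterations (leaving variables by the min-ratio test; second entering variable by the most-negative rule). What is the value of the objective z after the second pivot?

Ratio test on column x_1 — row 1: 26/2 = 13; row 2: entry 0 ≤ 0; row 3: 27/2 = 27/2. Minimum is 13 at row 1 (u1 leaves); pivot element 2.
Pivot on row 1; the Z-row RHS becomes 0 − (-1)·13 = 13.
Next entering variable (most negative Z-row entry -7): x_2.
Ratio test on column x_2 — row 1: 13/1 = 13; row 2: 24/1 = 24; row 3: 1/3 = 1/3. Minimum is 1/3 at row 3 (u3 leaves); pivot element 3.
After the second pivot the Z-row RHS is 13 − (-7)·(1/3) = 46/3.

46/3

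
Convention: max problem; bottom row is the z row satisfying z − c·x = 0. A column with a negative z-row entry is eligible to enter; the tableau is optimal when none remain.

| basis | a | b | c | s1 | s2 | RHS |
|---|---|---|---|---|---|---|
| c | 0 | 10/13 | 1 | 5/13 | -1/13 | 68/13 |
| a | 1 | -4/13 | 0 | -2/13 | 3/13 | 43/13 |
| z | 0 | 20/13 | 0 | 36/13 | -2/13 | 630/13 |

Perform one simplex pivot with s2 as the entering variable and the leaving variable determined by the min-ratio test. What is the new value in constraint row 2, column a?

Ratio test on column s2 — row 1: entry -1/13 ≤ 0; row 2: (43/13)/(3/13) = 43/3. Minimum is 43/3 at row 2 (a leaves); pivot element 3/13.
Divide row 2 by 3/13; eliminate column s2 from the other rows.
In the new row 2, the a entry is the old entry divided by the pivot: 1/(3/13) = 13/3.

13/3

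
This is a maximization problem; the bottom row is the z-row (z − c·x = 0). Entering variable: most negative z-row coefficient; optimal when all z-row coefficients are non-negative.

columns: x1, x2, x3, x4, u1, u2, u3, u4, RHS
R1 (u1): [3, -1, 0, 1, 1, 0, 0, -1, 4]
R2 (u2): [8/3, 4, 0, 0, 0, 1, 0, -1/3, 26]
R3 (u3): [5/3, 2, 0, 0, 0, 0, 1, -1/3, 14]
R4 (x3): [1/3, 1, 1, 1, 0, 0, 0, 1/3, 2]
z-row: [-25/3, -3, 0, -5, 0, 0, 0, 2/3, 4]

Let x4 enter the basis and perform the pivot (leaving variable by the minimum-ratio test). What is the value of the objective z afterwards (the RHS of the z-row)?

Ratio test on column x4 — row 1: 4/1 = 4; row 2: entry 0 ≤ 0; row 3: entry 0 ≤ 0; row 4: 2/1 = 2. Minimum is 2 at row 4 (x3 leaves); pivot element 1.
Pivot on row 4; the z-row RHS becomes 4 − (-5)·2 = 14.

14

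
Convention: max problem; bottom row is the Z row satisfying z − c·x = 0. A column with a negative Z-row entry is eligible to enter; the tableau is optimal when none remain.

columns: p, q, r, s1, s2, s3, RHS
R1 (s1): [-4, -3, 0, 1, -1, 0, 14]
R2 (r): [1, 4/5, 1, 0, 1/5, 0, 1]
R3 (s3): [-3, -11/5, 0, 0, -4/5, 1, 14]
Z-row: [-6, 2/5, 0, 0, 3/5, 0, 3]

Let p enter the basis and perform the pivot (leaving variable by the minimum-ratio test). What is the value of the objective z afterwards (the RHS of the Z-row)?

9

Ratio test on column p — row 1: entry -4 ≤ 0; row 2: 1/1 = 1; row 3: entry -3 ≤ 0. Minimum is 1 at row 2 (r leaves); pivot element 1.
Pivot on row 2; the Z-row RHS becomes 3 − (-6)·1 = 9.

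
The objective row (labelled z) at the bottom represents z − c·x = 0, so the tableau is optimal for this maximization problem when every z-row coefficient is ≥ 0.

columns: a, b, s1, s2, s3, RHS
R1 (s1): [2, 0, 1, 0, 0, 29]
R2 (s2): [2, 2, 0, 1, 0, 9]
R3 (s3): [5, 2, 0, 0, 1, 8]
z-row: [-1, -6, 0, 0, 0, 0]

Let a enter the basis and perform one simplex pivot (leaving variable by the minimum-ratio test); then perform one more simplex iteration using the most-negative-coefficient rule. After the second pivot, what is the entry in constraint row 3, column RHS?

4

Ratio test on column a — row 1: 29/2 = 29/2; row 2: 9/2 = 9/2; row 3: 8/5 = 8/5. Minimum is 8/5 at row 3 (s3 leaves); pivot element 5.
Divide row 3 by 5; eliminate column a from the other rows.
Second iteration: most negative z-row entry is -28/5 in column b, so b enters.
Ratio test on column b — row 1: entry -4/5 ≤ 0; row 2: (29/5)/(6/5) = 29/6; row 3: (8/5)/(2/5) = 4. Minimum is 4 at row 3 (a leaves); pivot element 2/5.
Divide row 3 by 2/5; eliminate column b from the other rows.
After both pivots, the entry at constraint row 3, column RHS is 4.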